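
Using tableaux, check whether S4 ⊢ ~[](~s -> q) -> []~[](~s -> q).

Tableau for the negation ~(~[](~s -> q) -> []~[](~s -> q)):
1. ~(~[](~s -> q) -> []~[](~s -> q)), 0
2. ~[](~s -> q), 0   [~->-rule on 1]
3. ~[]~[](~s -> q), 0   [~->-rule on 1]
4. ~(~s -> q), 1   [~[]-rule on 2: fresh world 1, 0R1]
5. ~s, 1   [~->-rule on 4]
6. ~q, 1   [~->-rule on 4]
7. [](~s -> q), 2   [~[]-rule on 3: fresh world 2, 0R2]
8. ~s -> q, 2   [[]-rule on 7 via 2R2]
9. q, 2   [->-rule on 8 (branches; this branch)]
Accessibility: 0R0, 0R1, 0R2, 1R1, 2R2
The negation has an open branch (countermodel exists).

No, not valid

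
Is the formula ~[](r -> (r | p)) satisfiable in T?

1. ~[](r -> (r | p)), 0
2. ~(r -> (r | p)), 1   [~[]-rule on 1: fresh world 1, 0R1]
3. r, 1   [~->-rule on 2]
4. ~(r | p), 1   [~->-rule on 2]
5. ~r, 1   [~|-rule on 4]
6. ~p, 1   [~|-rule on 4]
Accessibility: 0R0, 0R1, 1R1
Branch closes: r and ~r both at 1.
Every branch closes; the branch above is one of them.

No, unsatisfiable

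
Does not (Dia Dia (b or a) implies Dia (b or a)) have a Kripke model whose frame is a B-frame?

1. not (Dia Dia (b or a) implies Dia (b or a)), w0
2. Dia Dia (b or a), w0   [neg-implies-rule on 1]
3. not Dia (b or a), w0   [neg-implies-rule on 1]
4. not (b or a), w0   [neg-Dia-rule on 3 via w0Rw0]
5. not b, w0   [neg-or-rule on 4]
6. not a, w0   [neg-or-rule on 4]
7. Dia (b or a), w1   [Dia-rule on 2: fresh world w1, w0Rw1]
8. not (b or a), w1   [neg-Dia-rule on 3 via w0Rw1]
9. not b, w1   [neg-or-rule on 8]
10. not a, w1   [neg-or-rule on 8]
11. b or a, w2   [Dia-rule on 7: fresh world w2, w1Rw2]
12. a, w2   [or-rule on 11 (branches; this branch)]
Accessibility: w0Rw0, w0Rw1, w1Rw0, w1Rw1, w1Rw2, w2Rw1, w2Rw2

Satisfiable (open branch found)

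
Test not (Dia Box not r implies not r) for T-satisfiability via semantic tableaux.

1. not (Dia Box not r implies not r), w0
2. Dia Box not r, w0
3. r, w0
4. Box not r, w1
5. not r, w1
Accessibility: w0Rw0, w0Rw1, w1Rw1

Yes, satisfiable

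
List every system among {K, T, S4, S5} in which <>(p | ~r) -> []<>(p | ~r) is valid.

S5-tableau for the negation ~(<>(p | ~r) -> []<>(p | ~r)):
1. ~(<>(p | ~r) -> []<>(p | ~r)), u
2. <>(p | ~r), u
3. ~[]<>(p | ~r), u
4. p | ~r, v
5. ~r, v
6. ~<>(p | ~r), w
7. ~(p | ~r), u
8. ~p, u
9. r, u
10. ~(p | ~r), v
11. ~p, v
12. r, v
Accessibility: uRu, uRv, uRw, vRu, vRv, vRw, wRu, wRv, wRw
Branch closes: r and ~r both at v.
Every branch closes (one shown): valid in S5.
S4-tableau for the negation ~(<>(p | ~r) -> []<>(p | ~r)):
1. ~(<>(p | ~r) -> []<>(p | ~r)), u
2. <>(p | ~r), u
3. ~[]<>(p | ~r), u
4. p | ~r, v
5. ~r, v
6. ~<>(p | ~r), w
7. ~(p | ~r), w
8. ~p, w
9. r, w
Accessibility: uRu, uRv, uRw, vRv, wRw
Complete open branch: countermodel on an S4-frame, so not valid in S4, nor in K, T (the same frame is also a K-frame and a T-frame).

S5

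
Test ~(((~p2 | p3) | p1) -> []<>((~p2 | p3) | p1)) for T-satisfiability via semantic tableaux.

Yes, satisfiable

1. ~(((~p2 | p3) | p1) -> []<>((~p2 | p3) | p1)), u
2. (~p2 | p3) | p1, u   [~->-rule on 1]
3. ~[]<>((~p2 | p3) | p1), u   [~->-rule on 1]
4. p1, u   [|-rule on 2 (branches; this branch)]
5. ~<>((~p2 | p3) | p1), v   [~[]-rule on 3: fresh world v, uRv]
6. ~((~p2 | p3) | p1), v   [~<>-rule on 5 via vRv]
7. ~(~p2 | p3), v   [~|-rule on 6]
8. ~p1, v   [~|-rule on 6]
9. p2, v   [~|-rule on 7]
10. ~p3, v   [~|-rule on 7]
Accessibility: uRu, uRv, vRv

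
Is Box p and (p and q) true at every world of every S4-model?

No, not valid

Tableau for the negation not (Box p and (p and q)):
1. not (Box p and (p and q)), w0
2. not (p and q), w0
3. not q, w0
Accessibility: w0Rw0
The negation has an open branch (countermodel exists).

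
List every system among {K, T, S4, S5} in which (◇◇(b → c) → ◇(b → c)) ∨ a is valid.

S4-tableau for the negation ¬((◇◇(b → c) → ◇(b → c)) ∨ a):
1. ¬((◇◇(b → c) → ◇(b → c)) ∨ a), w0
2. ¬(◇◇(b → c) → ◇(b → c)), w0
3. ¬a, w0
4. ◇◇(b → c), w0
5. ¬◇(b → c), w0
6. ¬(b → c), w0
7. b, w0
8. ¬c, w0
9. ◇(b → c), w1
10. ¬(b → c), w1
11. b, w1
12. ¬c, w1
13. b → c, w2
14. ¬(b → c), w2
15. b, w2
16. ¬c, w2
17. c, w2
Accessibility: w0Rw0, w0Rw1, w0Rw2, w1Rw1, w1Rw2, w2Rw2
Branch closes: c and ¬c both at w2.
Every branch closes (one shown): valid in S4, hence also in S5 (every theorem of S4 is a theorem of S5).
T-tableau for the negation ¬((◇◇(b → c) → ◇(b → c)) ∨ a):
1. ¬((◇◇(b → c) → ◇(b → c)) ∨ a), w0
2. ¬(◇◇(b → c) → ◇(b → c)), w0
3. ¬a, w0
4. ◇◇(b → c), w0
5. ¬◇(b → c), w0
6. ¬(b → c), w0
7. b, w0
8. ¬c, w0
9. ◇(b → c), w1
10. ¬(b → c), w1
11. b, w1
12. ¬c, w1
13. b → c, w2
14. c, w2
Accessibility: w0Rw0, w0Rw1, w1Rw1, w1Rw2, w2Rw2
Complete open branch: countermodel on a T-frame, so not valid in T, nor in K (the same frame is also a K-frame).

S4, S5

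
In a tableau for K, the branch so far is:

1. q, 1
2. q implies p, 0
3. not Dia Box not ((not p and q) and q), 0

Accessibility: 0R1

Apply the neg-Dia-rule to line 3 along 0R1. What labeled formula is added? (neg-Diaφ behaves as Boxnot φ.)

not Box not ((not p and q) and q), 1

neg-Diaφ behaves as Boxnot φ: propagate the negated body to each accessible world.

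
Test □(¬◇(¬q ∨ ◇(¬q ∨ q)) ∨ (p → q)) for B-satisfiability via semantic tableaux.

1. □(¬◇(¬q ∨ ◇(¬q ∨ q)) ∨ (p → q)), w0
2. ¬◇(¬q ∨ ◇(¬q ∨ q)) ∨ (p → q), w0
3. p → q, w0
4. q, w0
Accessibility: w0Rw0

Yes, satisfiable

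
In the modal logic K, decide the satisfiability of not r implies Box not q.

Satisfiable

1. not r implies Box not q, 0
2. Box not q, 0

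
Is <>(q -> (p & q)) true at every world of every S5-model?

Tableau for the negation ~<>(q -> (p & q)):
1. ~<>(q -> (p & q)), w0
2. ~(q -> (p & q)), w0
3. q, w0
4. ~(p & q), w0
5. ~p, w0
Accessibility: w0Rw0
The negation has an open branch (countermodel exists).

Invalid (countermodel exists)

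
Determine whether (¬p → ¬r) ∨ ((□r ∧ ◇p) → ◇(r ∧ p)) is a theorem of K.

Tableau for the negation ¬((¬p → ¬r) ∨ ((□r ∧ ◇p) → ◇(r ∧ p))):
1. ¬((¬p → ¬r) ∨ ((□r ∧ ◇p) → ◇(r ∧ p))), u
2. ¬(¬p → ¬r), u   [¬∨-rule on 1]
3. ¬((□r ∧ ◇p) → ◇(r ∧ p)), u   [¬∨-rule on 1]
4. ¬p, u   [¬→-rule on 2]
5. r, u   [¬→-rule on 2]
6. □r ∧ ◇p, u   [¬→-rule on 3]
7. ¬◇(r ∧ p), u   [¬→-rule on 3]
8. □r, u   [∧-rule on 6]
9. ◇p, u   [∧-rule on 6]
10. p, v   [◇-rule on 9: fresh world v, uRv]
11. ¬(r ∧ p), v   [¬◇-rule on 7 via uRv]
12. r, v   [□-rule on 8 via uRv]
13. ¬p, v   [¬∧-rule on 11 (branches; this branch)]
Accessibility: uRv
Branch closes: p and ¬p both at v.
Every branch of the negation's tableau closes; the branch above is one of them.

Valid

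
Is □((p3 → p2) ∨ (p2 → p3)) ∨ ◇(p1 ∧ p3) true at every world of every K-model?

Tableau for the negation ¬(□((p3 → p2) ∨ (p2 → p3)) ∨ ◇(p1 ∧ p3)):
1. ¬(□((p3 → p2) ∨ (p2 → p3)) ∨ ◇(p1 ∧ p3)), w0
2. ¬□((p3 → p2) ∨ (p2 → p3)), w0
3. ¬◇(p1 ∧ p3), w0
4. ¬((p3 → p2) ∨ (p2 → p3)), w1
5. ¬(p3 → p2), w1
6. ¬(p2 → p3), w1
7. p3, w1
8. ¬p2, w1
9. p2, w1
10. ¬p3, w1
Accessibility: w0Rw1
Branch closes: p2 and ¬p2 both at w1.
All branches of the negation close; one closing branch shown above.

Valid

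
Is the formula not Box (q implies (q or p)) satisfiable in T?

1. not Box (q implies (q or p)), 0
2. not (q implies (q or p)), 1
3. q, 1
4. not (q or p), 1
5. not q, 1
6. not p, 1
Accessibility: 0R0, 0R1, 1R1
Branch closes: q and not q both at 1.
(One branch shown.) All branches close.

No, unsatisfiable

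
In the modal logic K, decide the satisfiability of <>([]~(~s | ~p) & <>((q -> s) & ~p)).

1. <>([]~(~s | ~p) & <>((q -> s) & ~p)), u
2. []~(~s | ~p) & <>((q -> s) & ~p), v
3. []~(~s | ~p), v
4. <>((q -> s) & ~p), v
5. (q -> s) & ~p, w
6. q -> s, w
7. ~p, w
8. ~(~s | ~p), w
9. s, w
10. p, w
Accessibility: uRv, vRw
Branch closes: p and ~p both at w.
(One branch shown.) All branches close.

No, unsatisfiable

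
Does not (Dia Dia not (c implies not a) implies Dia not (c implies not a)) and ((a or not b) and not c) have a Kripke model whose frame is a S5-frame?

No, unsatisfiable

1. not (Dia Dia not (c implies not a) implies Dia not (c implies not a)) and ((a or not b) and not c), w0
2. not (Dia Dia not (c implies not a) implies Dia not (c implies not a)), w0
3. (a or not b) and not c, w0
4. Dia Dia not (c implies not a), w0
5. not Dia not (c implies not a), w0
6. a or not b, w0
7. not c, w0
8. c implies not a, w0
9. not b, w0
10. not a, w0
11. Dia not (c implies not a), w1
12. c implies not a, w1
13. not a, w1
14. not (c implies not a), w2
15. c, w2
16. a, w2
17. c implies not a, w2
18. not a, w2
Accessibility: w0Rw0, w0Rw1, w0Rw2, w1Rw0, w1Rw1, w1Rw2, w2Rw0, w2Rw1, w2Rw2
Branch closes: a and not a both at w2.
(One branch shown.) All branches close.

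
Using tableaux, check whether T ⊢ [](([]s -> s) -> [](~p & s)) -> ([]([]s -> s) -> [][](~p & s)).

Tableau for the negation ~([](([]s -> s) -> [](~p & s)) -> ([]([]s -> s) -> [][](~p & s))):
1. ~([](([]s -> s) -> [](~p & s)) -> ([]([]s -> s) -> [][](~p & s))), w0
2. [](([]s -> s) -> [](~p & s)), w0
3. ~([]([]s -> s) -> [][](~p & s)), w0
4. []([]s -> s), w0
5. ~[][](~p & s), w0
6. ([]s -> s) -> [](~p & s), w0
7. []s -> s, w0
8. [](~p & s), w0
9. ~p & s, w0
10. ~p, w0
11. s, w0
12. ~[]s, w0
13. ~[](~p & s), w1
14. ([]s -> s) -> [](~p & s), w1
15. []s -> s, w1
16. ~p & s, w1
17. ~p, w1
18. s, w1
19. [](~p & s), w1
20. ~s, w2
21. ([]s -> s) -> [](~p & s), w2
22. []s -> s, w2
23. ~p & s, w2
24. ~p, w2
25. s, w2
Accessibility: w0Rw0, w0Rw1, w0Rw2, w1Rw1, w2Rw2
Branch closes: s and ~s both at w2.
Every branch of the negation's tableau closes; the branch above is one of them.

Valid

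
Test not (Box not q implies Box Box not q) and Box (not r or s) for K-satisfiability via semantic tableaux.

1. not (Box not q implies Box Box not q) and Box (not r or s), w0
2. not (Box not q implies Box Box not q), w0
3. Box (not r or s), w0
4. Box not q, w0
5. not Box Box not q, w0
6. not Box not q, w1
7. not r or s, w1
8. not q, w1
9. s, w1
10. q, w2
Accessibility: w0Rw1, w1Rw2

Yes, satisfiable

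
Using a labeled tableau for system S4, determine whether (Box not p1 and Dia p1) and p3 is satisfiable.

Unsatisfiable

1. (Box not p1 and Dia p1) and p3, w0
2. Box not p1 and Dia p1, w0   [and-rule on 1]
3. p3, w0   [and-rule on 1]
4. Box not p1, w0   [and-rule on 2]
5. Dia p1, w0   [and-rule on 2]
6. not p1, w0   [Box-rule on 4 via w0Rw0]
7. p1, w1   [Dia-rule on 5: fresh world w1, w0Rw1]
8. not p1, w1   [Box-rule on 4 via w0Rw1]
Accessibility: w0Rw0, w0Rw1, w1Rw1
Branch closes: p1 and not p1 both at w1.
All branches of the tableau close; one closing branch shown above.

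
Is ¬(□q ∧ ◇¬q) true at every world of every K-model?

Yes, valid

Tableau for the negation □q ∧ ◇¬q:
1. □q ∧ ◇¬q, w0
2. □q, w0   [∧-rule on 1]
3. ◇¬q, w0   [∧-rule on 1]
4. ¬q, w1   [◇-rule on 3: fresh world w1, w0Rw1]
5. q, w1   [□-rule on 2 via w0Rw1]
Accessibility: w0Rw1
Branch closes: q and ¬q both at w1.
Every branch of the negation's tableau closes; the branch above is one of them.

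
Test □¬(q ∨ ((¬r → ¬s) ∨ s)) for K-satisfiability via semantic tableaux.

1. □¬(q ∨ ((¬r → ¬s) ∨ s)), 0

Satisfiable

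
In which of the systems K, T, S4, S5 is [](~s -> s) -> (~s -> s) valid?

T, S4, S5

T-tableau for the negation ~([](~s -> s) -> (~s -> s)):
1. ~([](~s -> s) -> (~s -> s)), u
2. [](~s -> s), u   [~->-rule on 1]
3. ~(~s -> s), u   [~->-rule on 1]
4. ~s, u   [~->-rule on 3]
5. ~s -> s, u   [[]-rule on 2 via uRu]
6. s, u   [->-rule on 5 (branches; this branch)]
Accessibility: uRu
Branch closes: s and ~s both at u.
Every branch closes (one shown): valid in T, hence also in S4, S5 (every theorem of T is a theorem of S4 and S5).
K-tableau for the negation ~([](~s -> s) -> (~s -> s)):
1. ~([](~s -> s) -> (~s -> s)), u
2. [](~s -> s), u   [~->-rule on 1]
3. ~(~s -> s), u   [~->-rule on 1]
4. ~s, u   [~->-rule on 3]
Complete open branch: countermodel on a K-frame, so not valid in K.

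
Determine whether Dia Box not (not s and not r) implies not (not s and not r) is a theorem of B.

Valid in B

Tableau for the negation not (Dia Box not (not s and not r) implies not (not s and not r)):
1. not (Dia Box not (not s and not r) implies not (not s and not r)), 0
2. Dia Box not (not s and not r), 0
3. not s and not r, 0
4. not s, 0
5. not r, 0
6. Box not (not s and not r), 1
7. not (not s and not r), 0
8. not (not s and not r), 1
9. r, 0
Accessibility: 0R0, 0R1, 1R0, 1R1
Branch closes: r and not r both at 0.
All branches of the negation close; one closing branch shown above.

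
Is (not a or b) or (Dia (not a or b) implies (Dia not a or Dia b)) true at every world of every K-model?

Valid

Tableau for the negation not ((not a or b) or (Dia (not a or b) implies (Dia not a or Dia b))):
1. not ((not a or b) or (Dia (not a or b) implies (Dia not a or Dia b))), 0
2. not (not a or b), 0
3. not (Dia (not a or b) implies (Dia not a or Dia b)), 0
4. a, 0
5. not b, 0
6. Dia (not a or b), 0
7. not (Dia not a or Dia b), 0
8. not Dia not a, 0
9. not Dia b, 0
10. not a or b, 1
11. a, 1
12. not b, 1
13. b, 1
Accessibility: 0R1
Branch closes: b and not b both at 1.
Every branch of the negation's tableau closes; the branch above is one of them.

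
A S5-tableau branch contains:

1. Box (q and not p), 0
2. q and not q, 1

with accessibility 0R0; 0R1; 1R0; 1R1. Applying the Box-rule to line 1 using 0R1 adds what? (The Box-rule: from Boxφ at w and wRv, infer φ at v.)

q and not p, 1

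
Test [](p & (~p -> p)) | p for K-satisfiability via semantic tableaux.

Yes, satisfiable

1. [](p & (~p -> p)) | p, 0
2. p, 0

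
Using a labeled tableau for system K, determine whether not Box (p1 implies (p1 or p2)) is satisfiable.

Unsatisfiable (every branch closes)

1. not Box (p1 implies (p1 or p2)), w0
2. not (p1 implies (p1 or p2)), w1
3. p1, w1
4. not (p1 or p2), w1
5. not p1, w1
6. not p2, w1
Accessibility: w0Rw1
Branch closes: p1 and not p1 both at w1.
Every branch closes; the branch above is one of them.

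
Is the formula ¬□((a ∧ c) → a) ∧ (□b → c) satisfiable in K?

1. ¬□((a ∧ c) → a) ∧ (□b → c), w0
2. ¬□((a ∧ c) → a), w0
3. □b → c, w0
4. c, w0
5. ¬((a ∧ c) → a), w1
6. a ∧ c, w1
7. ¬a, w1
8. a, w1
9. c, w1
Accessibility: w0Rw1
Branch closes: a and ¬a both at w1.
All branches of the tableau close; one closing branch shown above.

Unsatisfiable (every branch closes)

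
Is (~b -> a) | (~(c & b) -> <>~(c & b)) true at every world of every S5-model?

Tableau for the negation ~((~b -> a) | (~(c & b) -> <>~(c & b))):
1. ~((~b -> a) | (~(c & b) -> <>~(c & b))), u
2. ~(~b -> a), u   [~|-rule on 1]
3. ~(~(c & b) -> <>~(c & b)), u   [~|-rule on 1]
4. ~b, u   [~->-rule on 2]
5. ~a, u   [~->-rule on 2]
6. ~(c & b), u   [~->-rule on 3]
7. ~<>~(c & b), u   [~->-rule on 3]
8. c & b, u   [~<>-rule on 7 via uRu]
9. c, u   [&-rule on 8]
10. b, u   [&-rule on 8]
Accessibility: uRu
Branch closes: b and ~b both at u.
All branches of the negation close; one closing branch shown above.

Valid in S5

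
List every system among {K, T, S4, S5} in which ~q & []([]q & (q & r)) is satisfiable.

K

K-tableau for the formula:
1. ~q & []([]q & (q & r)), w0
2. ~q, w0   [&-rule on 1]
3. []([]q & (q & r)), w0   [&-rule on 1]
Complete open branch: satisfiable in K.
T-tableau for the formula:
1. ~q & []([]q & (q & r)), w0
2. ~q, w0   [&-rule on 1]
3. []([]q & (q & r)), w0   [&-rule on 1]
4. []q & (q & r), w0   [[]-rule on 3 via w0Rw0]
5. []q, w0   [&-rule on 4]
6. q & r, w0   [&-rule on 4]
7. q, w0   [&-rule on 6]
8. r, w0   [&-rule on 6]
Accessibility: w0Rw0
Branch closes: q and ~q both at w0.
Every branch closes (one shown): unsatisfiable in T, hence also in S4, S5 (every S4/S5-frame is a T-frame).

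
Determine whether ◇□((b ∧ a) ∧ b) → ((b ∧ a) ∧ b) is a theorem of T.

Tableau for the negation ¬(◇□((b ∧ a) ∧ b) → ((b ∧ a) ∧ b)):
1. ¬(◇□((b ∧ a) ∧ b) → ((b ∧ a) ∧ b)), 0
2. ◇□((b ∧ a) ∧ b), 0   [¬→-rule on 1]
3. ¬((b ∧ a) ∧ b), 0   [¬→-rule on 1]
4. ¬b, 0   [¬∧-rule on 3 (branches; this branch)]
5. □((b ∧ a) ∧ b), 1   [◇-rule on 2: fresh world 1, 0R1]
6. (b ∧ a) ∧ b, 1   [□-rule on 5 via 1R1]
7. b ∧ a, 1   [∧-rule on 6]
8. b, 1   [∧-rule on 6]
9. a, 1   [∧-rule on 7]
Accessibility: 0R0, 0R1, 1R1
The negation has an open branch (countermodel exists).

Invalid (countermodel exists)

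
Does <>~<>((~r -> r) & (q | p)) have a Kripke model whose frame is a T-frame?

1. <>~<>((~r -> r) & (q | p)), 0
2. ~<>((~r -> r) & (q | p)), 1
3. ~((~r -> r) & (q | p)), 1
4. ~(q | p), 1
5. ~q, 1
6. ~p, 1
Accessibility: 0R0, 0R1, 1R1

Satisfiable (open branch found)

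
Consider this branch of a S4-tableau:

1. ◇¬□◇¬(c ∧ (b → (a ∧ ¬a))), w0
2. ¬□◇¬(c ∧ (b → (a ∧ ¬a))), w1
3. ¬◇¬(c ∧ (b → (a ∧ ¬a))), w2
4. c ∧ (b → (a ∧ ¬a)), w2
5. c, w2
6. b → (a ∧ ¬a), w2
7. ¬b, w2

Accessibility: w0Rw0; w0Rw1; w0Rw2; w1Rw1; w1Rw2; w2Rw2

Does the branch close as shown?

There is no literal clash: for every atom and world, at most one sign appears.

Open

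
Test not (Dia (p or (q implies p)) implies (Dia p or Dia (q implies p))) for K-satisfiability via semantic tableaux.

1. not (Dia (p or (q implies p)) implies (Dia p or Dia (q implies p))), 0
2. Dia (p or (q implies p)), 0
3. not (Dia p or Dia (q implies p)), 0
4. not Dia p, 0
5. not Dia (q implies p), 0
6. p or (q implies p), 1
7. not p, 1
8. not (q implies p), 1
9. q, 1
10. q implies p, 1
11. p, 1
Accessibility: 0R1
Branch closes: p and not p both at 1.
Every branch closes; the branch above is one of them.

Unsatisfiable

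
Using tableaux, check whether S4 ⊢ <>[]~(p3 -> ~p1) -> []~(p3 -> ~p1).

Tableau for the negation ~(<>[]~(p3 -> ~p1) -> []~(p3 -> ~p1)):
1. ~(<>[]~(p3 -> ~p1) -> []~(p3 -> ~p1)), u
2. <>[]~(p3 -> ~p1), u
3. ~[]~(p3 -> ~p1), u
4. []~(p3 -> ~p1), v
5. ~(p3 -> ~p1), v
6. p3, v
7. p1, v
8. p3 -> ~p1, w
9. ~p1, w
Accessibility: uRu, uRv, uRw, vRv, wRw
The negation has an open branch (countermodel exists).

Invalid (countermodel exists)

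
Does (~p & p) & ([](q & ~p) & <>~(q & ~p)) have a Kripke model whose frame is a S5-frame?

1. (~p & p) & ([](q & ~p) & <>~(q & ~p)), w0
2. ~p & p, w0
3. [](q & ~p) & <>~(q & ~p), w0
4. ~p, w0
5. p, w0
Accessibility: w0Rw0
Branch closes: p and ~p both at w0.
All branches of the tableau close; one closing branch shown above.

No, unsatisfiable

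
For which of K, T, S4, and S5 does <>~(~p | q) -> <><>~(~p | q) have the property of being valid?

T-tableau for the negation ~(<>~(~p | q) -> <><>~(~p | q)):
1. ~(<>~(~p | q) -> <><>~(~p | q)), w0
2. <>~(~p | q), w0
3. ~<><>~(~p | q), w0
4. ~<>~(~p | q), w0
5. ~p | q, w0
6. q, w0
7. ~(~p | q), w1
8. p, w1
9. ~q, w1
10. ~<>~(~p | q), w1
11. ~p | q, w1
12. q, w1
Accessibility: w0Rw0, w0Rw1, w1Rw1
Branch closes: q and ~q both at w1.
Every branch closes (one shown): valid in T, hence also in S4, S5 (every theorem of T is a theorem of S4 and S5).
K-tableau for the negation ~(<>~(~p | q) -> <><>~(~p | q)):
1. ~(<>~(~p | q) -> <><>~(~p | q)), w0
2. <>~(~p | q), w0
3. ~<><>~(~p | q), w0
4. ~(~p | q), w1
5. p, w1
6. ~q, w1
7. ~<>~(~p | q), w1
Accessibility: w0Rw1
Complete open branch: countermodel on a K-frame, so not valid in K.

T, S4, S5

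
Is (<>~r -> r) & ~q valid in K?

Tableau for the negation ~((<>~r -> r) & ~q):
1. ~((<>~r -> r) & ~q), w0
2. q, w0   [~&-rule on 1 (branches; this branch)]
The negation has an open branch (countermodel exists).

Invalid (countermodel exists)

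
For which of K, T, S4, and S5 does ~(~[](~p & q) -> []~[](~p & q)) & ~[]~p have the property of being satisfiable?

K, T, S4

S4-tableau for the formula:
1. ~(~[](~p & q) -> []~[](~p & q)) & ~[]~p, w0
2. ~(~[](~p & q) -> []~[](~p & q)), w0   [&-rule on 1]
3. ~[]~p, w0   [&-rule on 1]
4. ~[](~p & q), w0   [~->-rule on 2]
5. ~[]~[](~p & q), w0   [~->-rule on 2]
6. p, w1   [~[]-rule on 3: fresh world w1, w0Rw1]
7. ~(~p & q), w2   [~[]-rule on 4: fresh world w2, w0Rw2]
8. ~q, w2   [~&-rule on 7 (branches; this branch)]
9. [](~p & q), w3   [~[]-rule on 5: fresh world w3, w0Rw3]
10. ~p & q, w3   [[]-rule on 9 via w3Rw3]
11. ~p, w3   [&-rule on 10]
12. q, w3   [&-rule on 10]
Accessibility: w0Rw0, w0Rw1, w0Rw2, w0Rw3, w1Rw1, w2Rw2, w3Rw3
Complete open branch: satisfiable in S4, hence also in K, T (this S4-model is also a K-model and a T-model).
S5-tableau for the formula:
1. ~(~[](~p & q) -> []~[](~p & q)) & ~[]~p, w0
2. ~(~[](~p & q) -> []~[](~p & q)), w0   [&-rule on 1]
3. ~[]~p, w0   [&-rule on 1]
4. ~[](~p & q), w0   [~->-rule on 2]
5. ~[]~[](~p & q), w0   [~->-rule on 2]
6. p, w1   [~[]-rule on 3: fresh world w1, w0Rw1]
7. ~(~p & q), w2   [~[]-rule on 4: fresh world w2, w0Rw2]
8. ~q, w2   [~&-rule on 7 (branches; this branch)]
9. [](~p & q), w3   [~[]-rule on 5: fresh world w3, w0Rw3]
10. ~p & q, w0   [[]-rule on 9 via w3Rw0]
11. ~p, w0   [&-rule on 10]
12. q, w0   [&-rule on 10]
13. ~p & q, w1   [[]-rule on 9 via w3Rw1]
14. ~p, w1   [&-rule on 13]
15. q, w1   [&-rule on 13]
Accessibility: w0Rw0, w0Rw1, w0Rw2, w0Rw3, w1Rw0, w1Rw1, w1Rw2, w1Rw3, w2Rw0, w2Rw1, w2Rw2, w2Rw3, w3Rw0, w3Rw1, w3Rw2, w3Rw3
Branch closes: p and ~p both at w1.
Every branch closes (one shown): unsatisfiable in S5.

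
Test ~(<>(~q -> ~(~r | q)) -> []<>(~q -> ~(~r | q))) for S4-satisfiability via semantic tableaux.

1. ~(<>(~q -> ~(~r | q)) -> []<>(~q -> ~(~r | q))), w0
2. <>(~q -> ~(~r | q)), w0
3. ~[]<>(~q -> ~(~r | q)), w0
4. ~q -> ~(~r | q), w1
5. ~(~r | q), w1
6. r, w1
7. ~q, w1
8. ~<>(~q -> ~(~r | q)), w2
9. ~(~q -> ~(~r | q)), w2
10. ~q, w2
11. ~r | q, w2
12. ~r, w2
Accessibility: w0Rw0, w0Rw1, w0Rw2, w1Rw1, w2Rw2

Satisfiable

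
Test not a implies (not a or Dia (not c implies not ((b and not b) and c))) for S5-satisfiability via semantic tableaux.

Satisfiable (open branch found)

1. not a implies (not a or Dia (not c implies not ((b and not b) and c))), w0
2. not a or Dia (not c implies not ((b and not b) and c)), w0
3. Dia (not c implies not ((b and not b) and c)), w0
4. not c implies not ((b and not b) and c), w1
5. not ((b and not b) and c), w1
6. not c, w1
Accessibility: w0Rw0, w0Rw1, w1Rw0, w1Rw1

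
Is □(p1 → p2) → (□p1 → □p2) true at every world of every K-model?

Valid

Tableau for the negation ¬(□(p1 → p2) → (□p1 → □p2)):
1. ¬(□(p1 → p2) → (□p1 → □p2)), 0
2. □(p1 → p2), 0
3. ¬(□p1 → □p2), 0
4. □p1, 0
5. ¬□p2, 0
6. ¬p2, 1
7. p1 → p2, 1
8. p1, 1
9. p2, 1
Accessibility: 0R1
Branch closes: p2 and ¬p2 both at 1.
Every branch of the negation's tableau closes; the branch above is one of them.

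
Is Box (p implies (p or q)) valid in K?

Tableau for the negation not Box (p implies (p or q)):
1. not Box (p implies (p or q)), 0
2. not (p implies (p or q)), 1
3. p, 1
4. not (p or q), 1
5. not p, 1
6. not q, 1
Accessibility: 0R1
Branch closes: p and not p both at 1.
Every branch of the negation's tableau closes; the branch above is one of them.

Yes, valid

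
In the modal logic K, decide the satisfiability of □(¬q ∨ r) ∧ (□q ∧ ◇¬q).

No, unsatisfiable

1. □(¬q ∨ r) ∧ (□q ∧ ◇¬q), 0
2. □(¬q ∨ r), 0   [∧-rule on 1]
3. □q ∧ ◇¬q, 0   [∧-rule on 1]
4. □q, 0   [∧-rule on 3]
5. ◇¬q, 0   [∧-rule on 3]
6. ¬q, 1   [◇-rule on 5: fresh world 1, 0R1]
7. ¬q ∨ r, 1   [□-rule on 2 via 0R1]
8. q, 1   [□-rule on 4 via 0R1]
Accessibility: 0R1
Branch closes: q and ¬q both at 1.
(One branch shown.) All branches close.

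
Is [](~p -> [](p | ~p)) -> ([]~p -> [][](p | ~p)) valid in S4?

Tableau for the negation ~([](~p -> [](p | ~p)) -> ([]~p -> [][](p | ~p))):
1. ~([](~p -> [](p | ~p)) -> ([]~p -> [][](p | ~p))), u
2. [](~p -> [](p | ~p)), u
3. ~([]~p -> [][](p | ~p)), u
4. []~p, u
5. ~[][](p | ~p), u
6. ~p -> [](p | ~p), u
7. ~p, u
8. [](p | ~p), u
9. p | ~p, u
10. ~[](p | ~p), v
11. ~p -> [](p | ~p), v
12. ~p, v
13. p | ~p, v
14. [](p | ~p), v
15. ~(p | ~p), w
16. ~p, w
17. p, w
Accessibility: uRu, uRv, uRw, vRv, vRw, wRw
Branch closes: p and ~p both at w.
All branches of the negation close; one closing branch shown above.

Valid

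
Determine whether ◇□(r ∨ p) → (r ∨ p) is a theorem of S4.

No, not valid

Tableau for the negation ¬(◇□(r ∨ p) → (r ∨ p)):
1. ¬(◇□(r ∨ p) → (r ∨ p)), w0
2. ◇□(r ∨ p), w0
3. ¬(r ∨ p), w0
4. ¬r, w0
5. ¬p, w0
6. □(r ∨ p), w1
7. r ∨ p, w1
8. p, w1
Accessibility: w0Rw0, w0Rw1, w1Rw1
The negation has an open branch (countermodel exists).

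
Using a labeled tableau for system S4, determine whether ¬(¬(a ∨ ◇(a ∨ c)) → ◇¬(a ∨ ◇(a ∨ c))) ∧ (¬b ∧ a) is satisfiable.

1. ¬(¬(a ∨ ◇(a ∨ c)) → ◇¬(a ∨ ◇(a ∨ c))) ∧ (¬b ∧ a), u
2. ¬(¬(a ∨ ◇(a ∨ c)) → ◇¬(a ∨ ◇(a ∨ c))), u
3. ¬b ∧ a, u
4. ¬(a ∨ ◇(a ∨ c)), u
5. ¬◇¬(a ∨ ◇(a ∨ c)), u
6. ¬b, u
7. a, u
8. ¬a, u
9. ¬◇(a ∨ c), u
Accessibility: uRu
Branch closes: a and ¬a both at u.
Every branch closes; the branch above is one of them.

No, unsatisfiable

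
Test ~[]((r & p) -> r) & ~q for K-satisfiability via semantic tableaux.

No, unsatisfiable

1. ~[]((r & p) -> r) & ~q, u
2. ~[]((r & p) -> r), u
3. ~q, u
4. ~((r & p) -> r), v
5. r & p, v
6. ~r, v
7. r, v
8. p, v
Accessibility: uRv
Branch closes: r and ~r both at v.
(One branch shown.) All branches close.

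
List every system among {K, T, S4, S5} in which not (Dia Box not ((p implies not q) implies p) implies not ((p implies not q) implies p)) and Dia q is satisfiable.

K, T, S4

S5-tableau for the formula:
1. not (Dia Box not ((p implies not q) implies p) implies not ((p implies not q) implies p)) and Dia q, 0
2. not (Dia Box not ((p implies not q) implies p) implies not ((p implies not q) implies p)), 0
3. Dia q, 0
4. Dia Box not ((p implies not q) implies p), 0
5. (p implies not q) implies p, 0
6. not (p implies not q), 0
7. p, 0
8. q, 0
9. q, 1
10. Box not ((p implies not q) implies p), 2
11. not ((p implies not q) implies p), 0
12. p implies not q, 0
13. not p, 0
Accessibility: 0R0, 0R1, 0R2, 1R0, 1R1, 1R2, 2R0, 2R1, 2R2
Branch closes: p and not p both at 0.
Every branch closes (one shown): unsatisfiable in S5.
S4-tableau for the formula:
1. not (Dia Box not ((p implies not q) implies p) implies not ((p implies not q) implies p)) and Dia q, 0
2. not (Dia Box not ((p implies not q) implies p) implies not ((p implies not q) implies p)), 0
3. Dia q, 0
4. Dia Box not ((p implies not q) implies p), 0
5. (p implies not q) implies p, 0
6. p, 0
7. q, 1
8. Box not ((p implies not q) implies p), 2
9. not ((p implies not q) implies p), 2
10. p implies not q, 2
11. not p, 2
12. not q, 2
Accessibility: 0R0, 0R1, 0R2, 1R1, 2R2
Complete open branch: satisfiable in S4, hence also in K, T (this S4-model is also a K-model and a T-model).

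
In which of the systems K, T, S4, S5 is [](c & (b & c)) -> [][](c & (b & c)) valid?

S4, S5

S4-tableau for the negation ~([](c & (b & c)) -> [][](c & (b & c))):
1. ~([](c & (b & c)) -> [][](c & (b & c))), 0
2. [](c & (b & c)), 0
3. ~[][](c & (b & c)), 0
4. c & (b & c), 0
5. c, 0
6. b & c, 0
7. b, 0
8. ~[](c & (b & c)), 1
9. c & (b & c), 1
10. c, 1
11. b & c, 1
12. b, 1
13. ~(c & (b & c)), 2
14. c & (b & c), 2
15. c, 2
16. b & c, 2
17. b, 2
18. ~(b & c), 2
19. ~c, 2
Accessibility: 0R0, 0R1, 0R2, 1R1, 1R2, 2R2
Branch closes: c and ~c both at 2.
Every branch closes (one shown): valid in S4, hence also in S5 (every theorem of S4 is a theorem of S5).
T-tableau for the negation ~([](c & (b & c)) -> [][](c & (b & c))):
1. ~([](c & (b & c)) -> [][](c & (b & c))), 0
2. [](c & (b & c)), 0
3. ~[][](c & (b & c)), 0
4. c & (b & c), 0
5. c, 0
6. b & c, 0
7. b, 0
8. ~[](c & (b & c)), 1
9. c & (b & c), 1
10. c, 1
11. b & c, 1
12. b, 1
13. ~(c & (b & c)), 2
14. ~(b & c), 2
15. ~c, 2
Accessibility: 0R0, 0R1, 1R1, 1R2, 2R2
Complete open branch: countermodel on a T-frame, so not valid in T, nor in K (the same frame is also a K-frame).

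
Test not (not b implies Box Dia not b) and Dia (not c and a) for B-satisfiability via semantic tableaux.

Unsatisfiable

1. not (not b implies Box Dia not b) and Dia (not c and a), 0
2. not (not b implies Box Dia not b), 0
3. Dia (not c and a), 0
4. not b, 0
5. not Box Dia not b, 0
6. not c and a, 1
7. not c, 1
8. a, 1
9. not Dia not b, 2
10. b, 0
Accessibility: 0R0, 0R1, 0R2, 1R0, 1R1, 2R0, 2R2
Branch closes: b and not b both at 0.
Every branch closes; the branch above is one of them.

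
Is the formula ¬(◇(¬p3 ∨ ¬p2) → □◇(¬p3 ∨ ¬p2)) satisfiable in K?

Satisfiable (open branch found)

1. ¬(◇(¬p3 ∨ ¬p2) → □◇(¬p3 ∨ ¬p2)), u
2. ◇(¬p3 ∨ ¬p2), u
3. ¬□◇(¬p3 ∨ ¬p2), u
4. ¬p3 ∨ ¬p2, v
5. ¬p2, v
6. ¬◇(¬p3 ∨ ¬p2), w
Accessibility: uRv, uRw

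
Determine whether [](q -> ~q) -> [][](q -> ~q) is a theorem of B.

No, not valid

Tableau for the negation ~([](q -> ~q) -> [][](q -> ~q)):
1. ~([](q -> ~q) -> [][](q -> ~q)), 0
2. [](q -> ~q), 0   [~->-rule on 1]
3. ~[][](q -> ~q), 0   [~->-rule on 1]
4. q -> ~q, 0   [[]-rule on 2 via 0R0]
5. ~q, 0   [->-rule on 4 (branches; this branch)]
6. ~[](q -> ~q), 1   [~[]-rule on 3: fresh world 1, 0R1]
7. q -> ~q, 1   [[]-rule on 2 via 0R1]
8. ~q, 1   [->-rule on 7 (branches; this branch)]
9. ~(q -> ~q), 2   [~[]-rule on 6: fresh world 2, 1R2]
10. q, 2   [~->-rule on 9]
Accessibility: 0R0, 0R1, 1R0, 1R1, 1R2, 2R1, 2R2
The negation has an open branch (countermodel exists).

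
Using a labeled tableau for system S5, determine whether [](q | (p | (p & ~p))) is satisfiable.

1. [](q | (p | (p & ~p))), 0
2. q | (p | (p & ~p)), 0   [[]-rule on 1 via 0R0]
3. p | (p & ~p), 0   [|-rule on 2 (branches; this branch)]
4. p, 0   [|-rule on 3 (branches; this branch)]
Accessibility: 0R0

Satisfiable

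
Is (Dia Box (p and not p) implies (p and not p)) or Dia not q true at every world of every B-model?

Yes, valid

Tableau for the negation not ((Dia Box (p and not p) implies (p and not p)) or Dia not q):
1. not ((Dia Box (p and not p) implies (p and not p)) or Dia not q), 0
2. not (Dia Box (p and not p) implies (p and not p)), 0
3. not Dia not q, 0
4. Dia Box (p and not p), 0
5. not (p and not p), 0
6. q, 0
7. p, 0
8. Box (p and not p), 1
9. q, 1
10. p and not p, 0
11. not p, 0
Accessibility: 0R0, 0R1, 1R0, 1R1
Branch closes: p and not p both at 0.
All branches of the negation close; one closing branch shown above.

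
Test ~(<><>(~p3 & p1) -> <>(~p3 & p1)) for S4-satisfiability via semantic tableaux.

Unsatisfiable (every branch closes)

1. ~(<><>(~p3 & p1) -> <>(~p3 & p1)), u
2. <><>(~p3 & p1), u   [~->-rule on 1]
3. ~<>(~p3 & p1), u   [~->-rule on 1]
4. ~(~p3 & p1), u   [~<>-rule on 3 via uRu]
5. ~p1, u   [~&-rule on 4 (branches; this branch)]
6. <>(~p3 & p1), v   [<>-rule on 2: fresh world v, uRv]
7. ~(~p3 & p1), v   [~<>-rule on 3 via uRv]
8. ~p1, v   [~&-rule on 7 (branches; this branch)]
9. ~p3 & p1, w   [<>-rule on 6: fresh world w, vRw]
10. ~p3, w   [&-rule on 9]
11. p1, w   [&-rule on 9]
12. ~(~p3 & p1), w   [~<>-rule on 3 via uRw]
13. ~p1, w   [~&-rule on 12 (branches; this branch)]
Accessibility: uRu, uRv, uRw, vRv, vRw, wRw
Branch closes: p1 and ~p1 both at w.
All branches of the tableau close; one closing branch shown above.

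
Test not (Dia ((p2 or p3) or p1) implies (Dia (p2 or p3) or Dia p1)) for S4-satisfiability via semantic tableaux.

1. not (Dia ((p2 or p3) or p1) implies (Dia (p2 or p3) or Dia p1)), 0
2. Dia ((p2 or p3) or p1), 0
3. not (Dia (p2 or p3) or Dia p1), 0
4. not Dia (p2 or p3), 0
5. not Dia p1, 0
6. not (p2 or p3), 0
7. not p2, 0
8. not p3, 0
9. not p1, 0
10. (p2 or p3) or p1, 1
11. not (p2 or p3), 1
12. not p2, 1
13. not p3, 1
14. not p1, 1
15. p2 or p3, 1
16. p3, 1
Accessibility: 0R0, 0R1, 1R1
Branch closes: p3 and not p3 both at 1.
All branches of the tableau close; one closing branch shown above.

No, unsatisfiable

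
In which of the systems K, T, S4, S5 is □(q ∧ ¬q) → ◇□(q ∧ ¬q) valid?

T, S4, S5

K-tableau for the negation ¬(□(q ∧ ¬q) → ◇□(q ∧ ¬q)):
1. ¬(□(q ∧ ¬q) → ◇□(q ∧ ¬q)), 0
2. □(q ∧ ¬q), 0
3. ¬◇□(q ∧ ¬q), 0
Complete open branch: countermodel on a K-frame, so not valid in K.
T-tableau for the negation ¬(□(q ∧ ¬q) → ◇□(q ∧ ¬q)):
1. ¬(□(q ∧ ¬q) → ◇□(q ∧ ¬q)), 0
2. □(q ∧ ¬q), 0
3. ¬◇□(q ∧ ¬q), 0
4. q ∧ ¬q, 0
5. q, 0
6. ¬q, 0
Accessibility: 0R0
Branch closes: q and ¬q both at 0.
Every branch closes (one shown): valid in T, hence also in S4, S5 (every theorem of T is a theorem of S4 and S5).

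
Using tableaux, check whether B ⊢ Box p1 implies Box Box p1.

Tableau for the negation not (Box p1 implies Box Box p1):
1. not (Box p1 implies Box Box p1), w0
2. Box p1, w0
3. not Box Box p1, w0
4. p1, w0
5. not Box p1, w1
6. p1, w1
7. not p1, w2
Accessibility: w0Rw0, w0Rw1, w1Rw0, w1Rw1, w1Rw2, w2Rw1, w2Rw2
The negation has an open branch (countermodel exists).

No, not valid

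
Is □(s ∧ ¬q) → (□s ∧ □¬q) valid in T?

Tableau for the negation ¬(□(s ∧ ¬q) → (□s ∧ □¬q)):
1. ¬(□(s ∧ ¬q) → (□s ∧ □¬q)), w0
2. □(s ∧ ¬q), w0   [¬→-rule on 1]
3. ¬(□s ∧ □¬q), w0   [¬→-rule on 1]
4. s ∧ ¬q, w0   [□-rule on 2 via w0Rw0]
5. s, w0   [∧-rule on 4]
6. ¬q, w0   [∧-rule on 4]
7. ¬□¬q, w0   [¬∧-rule on 3 (branches; this branch)]
8. q, w1   [¬□-rule on 7: fresh world w1, w0Rw1]
9. s ∧ ¬q, w1   [□-rule on 2 via w0Rw1]
10. s, w1   [∧-rule on 9]
11. ¬q, w1   [∧-rule on 9]
Accessibility: w0Rw0, w0Rw1, w1Rw1
Branch closes: q and ¬q both at w1.
Every branch of the negation's tableau closes; the branch above is one of them.

Valid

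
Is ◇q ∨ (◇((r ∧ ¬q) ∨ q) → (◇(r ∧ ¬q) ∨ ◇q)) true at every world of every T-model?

Yes, valid

Tableau for the negation ¬(◇q ∨ (◇((r ∧ ¬q) ∨ q) → (◇(r ∧ ¬q) ∨ ◇q))):
1. ¬(◇q ∨ (◇((r ∧ ¬q) ∨ q) → (◇(r ∧ ¬q) ∨ ◇q))), u
2. ¬◇q, u
3. ¬(◇((r ∧ ¬q) ∨ q) → (◇(r ∧ ¬q) ∨ ◇q)), u
4. ◇((r ∧ ¬q) ∨ q), u
5. ¬(◇(r ∧ ¬q) ∨ ◇q), u
6. ¬◇(r ∧ ¬q), u
7. ¬q, u
8. ¬(r ∧ ¬q), u
9. ¬r, u
10. (r ∧ ¬q) ∨ q, v
11. ¬q, v
12. ¬(r ∧ ¬q), v
13. r ∧ ¬q, v
14. r, v
15. q, v
Accessibility: uRu, uRv, vRv
Branch closes: q and ¬q both at v.
Every branch of the negation's tableau closes; the branch above is one of them.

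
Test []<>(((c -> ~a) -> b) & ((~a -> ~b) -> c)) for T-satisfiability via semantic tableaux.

1. []<>(((c -> ~a) -> b) & ((~a -> ~b) -> c)), 0
2. <>(((c -> ~a) -> b) & ((~a -> ~b) -> c)), 0
3. ((c -> ~a) -> b) & ((~a -> ~b) -> c), 1
4. (c -> ~a) -> b, 1
5. (~a -> ~b) -> c, 1
6. <>(((c -> ~a) -> b) & ((~a -> ~b) -> c)), 1
7. b, 1
8. c, 1
9. ((c -> ~a) -> b) & ((~a -> ~b) -> c), 2
10. (c -> ~a) -> b, 2
11. (~a -> ~b) -> c, 2
12. b, 2
13. c, 2
Accessibility: 0R0, 0R1, 1R1, 1R2, 2R2

Satisfiable (open branch found)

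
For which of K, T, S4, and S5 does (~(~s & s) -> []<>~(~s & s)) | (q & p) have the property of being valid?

T-tableau for the negation ~((~(~s & s) -> []<>~(~s & s)) | (q & p)):
1. ~((~(~s & s) -> []<>~(~s & s)) | (q & p)), u
2. ~(~(~s & s) -> []<>~(~s & s)), u
3. ~(q & p), u
4. ~(~s & s), u
5. ~[]<>~(~s & s), u
6. ~p, u
7. ~s, u
8. ~<>~(~s & s), v
9. ~s & s, v
10. ~s, v
11. s, v
Accessibility: uRu, uRv, vRv
Branch closes: s and ~s both at v.
Every branch closes (one shown): valid in T, hence also in S4, S5 (every theorem of T is a theorem of S4 and S5).
K-tableau for the negation ~((~(~s & s) -> []<>~(~s & s)) | (q & p)):
1. ~((~(~s & s) -> []<>~(~s & s)) | (q & p)), u
2. ~(~(~s & s) -> []<>~(~s & s)), u
3. ~(q & p), u
4. ~(~s & s), u
5. ~[]<>~(~s & s), u
6. ~p, u
7. ~s, u
8. ~<>~(~s & s), v
Accessibility: uRv
Complete open branch: countermodel on a K-frame, so not valid in K.

T, S4, S5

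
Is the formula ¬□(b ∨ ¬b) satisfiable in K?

Unsatisfiable (every branch closes)

1. ¬□(b ∨ ¬b), w0
2. ¬(b ∨ ¬b), w1   [¬□-rule on 1: fresh world w1, w0Rw1]
3. ¬b, w1   [¬∨-rule on 2]
4. b, w1   [¬∨-rule on 2]
Accessibility: w0Rw1
Branch closes: b and ¬b both at w1.
All branches of the tableau close; one closing branch shown above.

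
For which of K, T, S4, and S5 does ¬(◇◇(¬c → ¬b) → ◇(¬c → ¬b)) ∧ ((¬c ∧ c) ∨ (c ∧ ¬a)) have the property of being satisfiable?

K-tableau for the formula:
1. ¬(◇◇(¬c → ¬b) → ◇(¬c → ¬b)) ∧ ((¬c ∧ c) ∨ (c ∧ ¬a)), 0
2. ¬(◇◇(¬c → ¬b) → ◇(¬c → ¬b)), 0
3. (¬c ∧ c) ∨ (c ∧ ¬a), 0
4. ◇◇(¬c → ¬b), 0
5. ¬◇(¬c → ¬b), 0
6. c ∧ ¬a, 0
7. c, 0
8. ¬a, 0
9. ◇(¬c → ¬b), 1
10. ¬(¬c → ¬b), 1
11. ¬c, 1
12. b, 1
13. ¬c → ¬b, 2
14. ¬b, 2
Accessibility: 0R1, 1R2
Complete open branch: satisfiable in K.
T-tableau for the formula:
1. ¬(◇◇(¬c → ¬b) → ◇(¬c → ¬b)) ∧ ((¬c ∧ c) ∨ (c ∧ ¬a)), 0
2. ¬(◇◇(¬c → ¬b) → ◇(¬c → ¬b)), 0
3. (¬c ∧ c) ∨ (c ∧ ¬a), 0
4. ◇◇(¬c → ¬b), 0
5. ¬◇(¬c → ¬b), 0
6. ¬(¬c → ¬b), 0
7. ¬c, 0
8. b, 0
9. c ∧ ¬a, 0
10. c, 0
11. ¬a, 0
Accessibility: 0R0
Branch closes: c and ¬c both at 0.
Every branch closes (one shown): unsatisfiable in T, hence also in S4, S5 (every S4/S5-frame is a T-frame).

K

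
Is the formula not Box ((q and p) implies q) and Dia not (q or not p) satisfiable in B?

1. not Box ((q and p) implies q) and Dia not (q or not p), 0
2. not Box ((q and p) implies q), 0
3. Dia not (q or not p), 0
4. not ((q and p) implies q), 1
5. q and p, 1
6. not q, 1
7. q, 1
8. p, 1
Accessibility: 0R0, 0R1, 1R0, 1R1
Branch closes: q and not q both at 1.
(One branch shown.) All branches close.

No, unsatisfiable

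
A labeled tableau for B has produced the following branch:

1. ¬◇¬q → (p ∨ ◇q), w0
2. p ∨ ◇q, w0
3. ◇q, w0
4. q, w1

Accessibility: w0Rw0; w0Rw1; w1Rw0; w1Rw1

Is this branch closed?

There is no literal clash: for every atom and world, at most one sign appears.

No, open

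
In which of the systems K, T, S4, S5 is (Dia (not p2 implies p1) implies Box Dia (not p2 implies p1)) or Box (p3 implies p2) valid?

S4-tableau for the negation not ((Dia (not p2 implies p1) implies Box Dia (not p2 implies p1)) or Box (p3 implies p2)):
1. not ((Dia (not p2 implies p1) implies Box Dia (not p2 implies p1)) or Box (p3 implies p2)), u
2. not (Dia (not p2 implies p1) implies Box Dia (not p2 implies p1)), u
3. not Box (p3 implies p2), u
4. Dia (not p2 implies p1), u
5. not Box Dia (not p2 implies p1), u
6. not (p3 implies p2), v
7. p3, v
8. not p2, v
9. not p2 implies p1, w
10. p1, w
11. not Dia (not p2 implies p1), x
12. not (not p2 implies p1), x
13. not p2, x
14. not p1, x
Accessibility: uRu, uRv, uRw, uRx, vRv, wRw, xRx
Complete open branch: countermodel on an S4-frame, so not valid in S4, nor in K, T (the same frame is also a K-frame and a T-frame).
S5-tableau for the negation not ((Dia (not p2 implies p1) implies Box Dia (not p2 implies p1)) or Box (p3 implies p2)):
1. not ((Dia (not p2 implies p1) implies Box Dia (not p2 implies p1)) or Box (p3 implies p2)), u
2. not (Dia (not p2 implies p1) implies Box Dia (not p2 implies p1)), u
3. not Box (p3 implies p2), u
4. Dia (not p2 implies p1), u
5. not Box Dia (not p2 implies p1), u
6. not (p3 implies p2), v
7. p3, v
8. not p2, v
9. not p2 implies p1, w
10. p1, w
11. not Dia (not p2 implies p1), x
12. not (not p2 implies p1), u
13. not p2, u
14. not p1, u
15. not (not p2 implies p1), v
16. not p1, v
17. not (not p2 implies p1), w
18. not p2, w
19. not p1, w
Accessibility: uRu, uRv, uRw, uRx, vRu, vRv, vRw, vRx, wRu, wRv, wRw, wRx, xRu, xRv, xRw, xRx
Branch closes: p1 and not p1 both at w.
Every branch closes (one shown): valid in S5.

S5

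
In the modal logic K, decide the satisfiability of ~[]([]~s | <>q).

Satisfiable (open branch found)

1. ~[]([]~s | <>q), 0
2. ~([]~s | <>q), 1   [~[]-rule on 1: fresh world 1, 0R1]
3. ~[]~s, 1   [~|-rule on 2]
4. ~<>q, 1   [~|-rule on 2]
5. s, 2   [~[]-rule on 3: fresh world 2, 1R2]
6. ~q, 2   [~<>-rule on 4 via 1R2]
Accessibility: 0R1, 1R2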